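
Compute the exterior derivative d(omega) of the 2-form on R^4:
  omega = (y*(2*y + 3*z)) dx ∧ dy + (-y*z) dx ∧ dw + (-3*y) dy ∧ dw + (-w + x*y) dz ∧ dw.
d(omega) = (3*y) dx ∧ dy ∧ dz + (z) dx ∧ dy ∧ dw + (2*y) dx ∧ dz ∧ dw + (x) dy ∧ dz ∧ dw

For a 2-form omega = sum_{i<j} g_{ij} dx_i ∧ dx_j, the exterior derivative is
  d(omega) = sum_{i<j} d(g_{ij}) ∧ dx_i ∧ dx_j = sum_{i<j, k} (∂g_{ij}/∂x_k) dx_k ∧ dx_i ∧ dx_j.
Expand each term, using dx_k ∧ dx_i ∧ dx_j = sgn(permutation) dx_{(a)} ∧ dx_{(b)} ∧ dx_{(c)} with (a < b < c) sorted:
  d(y*(2*y + 3*z)) includes (∂/∂z)(y*(2*y + 3*z)) dz = (3*y) dz, which multiplied by dx ∧ dy gives (3*y) dx ∧ dy ∧ dz
  d(-y*z) includes (∂/∂y)(-y*z) dy = (-z) dy, which multiplied by dx ∧ dw gives (z) dx ∧ dy ∧ dw
  d(-y*z) includes (∂/∂z)(-y*z) dz = (-y) dz, which multiplied by dx ∧ dw gives (y) dx ∧ dz ∧ dw
  d(-w + x*y) includes (∂/∂x)(-w + x*y) dx = (y) dx, which multiplied by dz ∧ dw gives (y) dx ∧ dz ∧ dw
  d(-w + x*y) includes (∂/∂y)(-w + x*y) dy = (x) dy, which multiplied by dz ∧ dw gives (x) dy ∧ dz ∧ dw
Collecting like 3-forms: d(omega) = (3*y) dx ∧ dy ∧ dz + (z) dx ∧ dy ∧ dw + (2*y) dx ∧ dz ∧ dw + (x) dy ∧ dz ∧ dw.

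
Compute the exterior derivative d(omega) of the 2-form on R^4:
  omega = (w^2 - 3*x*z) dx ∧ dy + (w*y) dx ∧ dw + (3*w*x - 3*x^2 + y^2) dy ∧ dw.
d(omega) = (-3*x) dx ∧ dy ∧ dz + (4*w - 6*x) dx ∧ dy ∧ dw

For a 2-form omega = sum_{i<j} g_{ij} dx_i ∧ dx_j, the exterior derivative is
  d(omega) = sum_{i<j} d(g_{ij}) ∧ dx_i ∧ dx_j = sum_{i<j, k} (∂g_{ij}/∂x_k) dx_k ∧ dx_i ∧ dx_j.
Expand each term, using dx_k ∧ dx_i ∧ dx_j = sgn(permutation) dx_{(a)} ∧ dx_{(b)} ∧ dx_{(c)} with (a < b < c) sorted:
  d(w^2 - 3*x*z) includes (∂/∂z)(w^2 - 3*x*z) dz = (-3*x) dz, which multiplied by dx ∧ dy gives (-3*x) dx ∧ dy ∧ dz
  d(w^2 - 3*x*z) includes (∂/∂w)(w^2 - 3*x*z) dw = (2*w) dw, which multiplied by dx ∧ dy gives (2*w) dx ∧ dy ∧ dw
  d(w*y) includes (∂/∂y)(w*y) dy = (w) dy, which multiplied by dx ∧ dw gives (-w) dx ∧ dy ∧ dw
  d(3*w*x - 3*x^2 + y^2) includes (∂/∂x)(3*w*x - 3*x^2 + y^2) dx = (3*w - 6*x) dx, which multiplied by dy ∧ dw gives (3*w - 6*x) dx ∧ dy ∧ dw
Collecting like 3-forms: d(omega) = (-3*x) dx ∧ dy ∧ dz + (4*w - 6*x) dx ∧ dy ∧ dw.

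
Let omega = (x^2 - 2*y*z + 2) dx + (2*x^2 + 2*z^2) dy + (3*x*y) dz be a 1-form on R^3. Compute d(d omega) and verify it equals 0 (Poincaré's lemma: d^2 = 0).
d(d omega) = 0

Step 1: d omega = sum_{i<j} (∂f_j/∂x_i - ∂f_i/∂x_j) dx_i ∧ dx_j:
  coeff of dx ∧ dy: 4*x + 2*z
  coeff of dx ∧ dz: 5*y
  coeff of dy ∧ dz: 3*x - 4*z
Step 2: Apply d again to each 2-form coefficient. The only possible 3-form in R^3 is dx ∧ dy ∧ dz, with coefficient
  ∂(coeff of dy∧dz)/∂x - ∂(coeff of dx∧dz)/∂y + ∂(coeff of dx∧dy)/∂z
  = ∂/∂x (3*x - 4*z) - ∂/∂y (5*y) + ∂/∂z (4*x + 2*z).
Each of these terms simplifies to sums of mixed partials that cancel in pairs. The result is 0 (by equality of mixed partials for smooth functions — Schwarz / Clairaut).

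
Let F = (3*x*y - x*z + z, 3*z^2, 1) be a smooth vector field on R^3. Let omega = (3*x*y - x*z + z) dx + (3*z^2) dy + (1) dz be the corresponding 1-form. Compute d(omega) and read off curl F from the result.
d(omega) = (-6*z) dy ∧ dz + (1 - x) dz ∧ dx + (-3*x) dx ∧ dy; curl F = (-6*z, 1 - x, -3*x)

d omega = sum_{i<j} (∂f_j/∂x_i - ∂f_i/∂x_j) dx_i ∧ dx_j. Under the identification (dy ∧ dz, dz ∧ dx, dx ∧ dy) ↔ (e_x, e_y, e_z), the coefficients are exactly the components of curl F. Compute:
  ∂R/∂y - ∂Q/∂z = (0) - (6*z) = -6*z
  ∂P/∂z - ∂R/∂x = (1 - x) - (0) = 1 - x
  ∂Q/∂x - ∂P/∂y = (0) - (3*x) = -3*x.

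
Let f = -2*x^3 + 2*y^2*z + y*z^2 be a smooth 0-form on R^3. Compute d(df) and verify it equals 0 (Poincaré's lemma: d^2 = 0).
d(df) = 0

Step 1: df = sum_i (∂f/∂x_i) dx_i = (-6*x^2) dx + (z*(4*y + z)) dy + (2*y*(y + z)) dz.
Step 2: Apply d again. Using the 1-form formula, the coefficient of dx ∧ dy in d(df) is ∂^2 f/∂x ∂y - ∂^2 f/∂y ∂x = (0) - (0) = 0 (equality of mixed partials for smooth f).
Similarly for dx ∧ dz and dy ∧ dz — all coefficients vanish. So d(df) = 0.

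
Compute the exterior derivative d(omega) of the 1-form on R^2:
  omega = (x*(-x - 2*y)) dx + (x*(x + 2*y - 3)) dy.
d(omega) = (4*x + 2*y - 3) dx ∧ dy

For a 1-form omega = sum_i f_i dx_i, the exterior derivative is
  d(omega) = sum_{i < j} (∂f_j/∂x_i - ∂f_i/∂x_j) dx_i ∧ dx_j.
  coefficient of dx ∧ dy: ∂f_2/∂x - ∂f_1/∂y = ∂(x*(x + 2*y - 3))/∂x - ∂(x*(-x - 2*y))/∂y = 4*x + 2*y - 3
Assembling: d(omega) = (4*x + 2*y - 3) dx ∧ dy.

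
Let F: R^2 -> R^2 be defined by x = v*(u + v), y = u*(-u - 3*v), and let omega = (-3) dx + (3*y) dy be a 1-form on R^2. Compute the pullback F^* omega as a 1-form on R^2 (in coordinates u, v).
F^* omega = (6*u^3 + 27*u^2*v + 27*u*v^2 - 3*v) du + (9*u^3 + 27*u^2*v - 3*u - 6*v) dv

Using F^*(f dg) = (f ∘ F) d(g ∘ F), substitute each coordinate x_i by F_i(u, v) in f_i, and replace dx_i by d F_i = (∂F_i/∂u) du + (∂F_i/∂v) dv.
  For the x component: f_1(F) = -3; d F_1 = (v) du + (u + 2*v) dv
  For the y component: f_2(F) = 3*u*(-u - 3*v); d F_2 = (-2*u - 3*v) du + (-3*u) dv
Combining and collecting du, dv coefficients:
  coeff of du: 6*u^3 + 27*u^2*v + 27*u*v^2 - 3*v
  coeff of dv: 9*u^3 + 27*u^2*v - 3*u - 6*v
F^* omega = (6*u^3 + 27*u^2*v + 27*u*v^2 - 3*v) du + (9*u^3 + 27*u^2*v - 3*u - 6*v) dv.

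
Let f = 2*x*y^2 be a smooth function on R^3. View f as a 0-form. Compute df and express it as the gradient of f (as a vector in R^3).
df = (2*y^2) dx + (4*x*y) dy + (0) dz; grad f = (2*y^2, 4*x*y, 0)

For a 0-form f, d f = (∂f/∂x) dx + (∂f/∂y) dy + (∂f/∂z) dz. The components of the vector representation are exactly the entries of grad f in Cartesian coordinates:
  ∂f/∂x = 2*y^2
  ∂f/∂y = 4*x*y
  ∂f/∂z = 0.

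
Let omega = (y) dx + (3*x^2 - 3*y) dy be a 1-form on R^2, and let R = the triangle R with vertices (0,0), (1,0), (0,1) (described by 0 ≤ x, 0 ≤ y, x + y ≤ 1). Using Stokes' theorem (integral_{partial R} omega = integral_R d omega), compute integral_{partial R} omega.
integral_(partial R) omega = 1/2

Stokes: integral_partial_R omega = integral_R d omega with d omega = (∂Q/∂x - ∂P/∂y) dx ∧ dy.
  ∂Q/∂x = 6*x
  ∂P/∂y = 1
  integrand = ∂Q/∂x - ∂P/∂y = 6*x - 1.
Integrating over R: integral_0^1 integral_0^{1-x} (6*x - 1) dy dx = 1/2.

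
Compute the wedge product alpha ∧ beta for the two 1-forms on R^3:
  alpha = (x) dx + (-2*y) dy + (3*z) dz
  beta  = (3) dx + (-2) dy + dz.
alpha ∧ beta = (-2*x + 6*y) dx ∧ dy + (x - 9*z) dx ∧ dz + (-2*y + 6*z) dy ∧ dz

Distribute the wedge, using dx_i ∧ dx_j = -dx_j ∧ dx_i and dx_i ∧ dx_i = 0. For each pair (i, j) with i < j, the coefficient of dx_i ∧ dx_j in alpha ∧ beta is (alpha_i * beta_j - alpha_j * beta_i). Collecting: alpha ∧ beta = (-2*x + 6*y) dx ∧ dy + (x - 9*z) dx ∧ dz + (-2*y + 6*z) dy ∧ dz.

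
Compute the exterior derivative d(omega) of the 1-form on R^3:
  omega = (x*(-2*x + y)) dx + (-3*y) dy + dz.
d(omega) = (-x) dx ∧ dy

For a 1-form omega = sum_i f_i dx_i, the exterior derivative is
  d(omega) = sum_{i < j} (∂f_j/∂x_i - ∂f_i/∂x_j) dx_i ∧ dx_j.
  coefficient of dx ∧ dy: ∂f_2/∂x - ∂f_1/∂y = ∂(-3*y)/∂x - ∂(x*(-2*x + y))/∂y = -x
Assembling: d(omega) = (-x) dx ∧ dy.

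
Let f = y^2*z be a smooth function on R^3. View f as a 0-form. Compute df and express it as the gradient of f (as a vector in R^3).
df = (0) dx + (2*y*z) dy + (y^2) dz; grad f = (0, 2*y*z, y^2)

For a 0-form f, d f = (∂f/∂x) dx + (∂f/∂y) dy + (∂f/∂z) dz. The components of the vector representation are exactly the entries of grad f in Cartesian coordinates:
  ∂f/∂x = 0
  ∂f/∂y = 2*y*z
  ∂f/∂z = y^2.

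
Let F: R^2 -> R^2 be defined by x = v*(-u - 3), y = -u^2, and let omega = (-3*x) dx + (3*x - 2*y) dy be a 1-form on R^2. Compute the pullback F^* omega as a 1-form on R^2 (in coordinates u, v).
F^* omega = (-4*u^3 + 6*u^2*v - 3*u*v^2 + 18*u*v - 9*v^2) du + (3*v*(-u^2 - 6*u - 9)) dv

Using F^*(f dg) = (f ∘ F) d(g ∘ F), substitute each coordinate x_i by F_i(u, v) in f_i, and replace dx_i by d F_i = (∂F_i/∂u) du + (∂F_i/∂v) dv.
  For the x component: f_1(F) = 3*v*(u + 3); d F_1 = (-v) du + (-u - 3) dv
  For the y component: f_2(F) = 2*u^2 - 3*u*v - 9*v; d F_2 = (-2*u) du + (0) dv
Combining and collecting du, dv coefficients:
  coeff of du: -4*u^3 + 6*u^2*v - 3*u*v^2 + 18*u*v - 9*v^2
  coeff of dv: 3*v*(-u^2 - 6*u - 9)
F^* omega = (-4*u^3 + 6*u^2*v - 3*u*v^2 + 18*u*v - 9*v^2) du + (3*v*(-u^2 - 6*u - 9)) dv.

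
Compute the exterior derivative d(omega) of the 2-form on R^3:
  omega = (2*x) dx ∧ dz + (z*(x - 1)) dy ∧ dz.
d(omega) = (z) dx ∧ dy ∧ dz

For a 2-form omega = sum_{i<j} g_{ij} dx_i ∧ dx_j, the exterior derivative is
  d(omega) = sum_{i<j} d(g_{ij}) ∧ dx_i ∧ dx_j = sum_{i<j, k} (∂g_{ij}/∂x_k) dx_k ∧ dx_i ∧ dx_j.
Expand each term, using dx_k ∧ dx_i ∧ dx_j = sgn(permutation) dx_{(a)} ∧ dx_{(b)} ∧ dx_{(c)} with (a < b < c) sorted:
  d(z*(x - 1)) includes (∂/∂x)(z*(x - 1)) dx = (z) dx, which multiplied by dy ∧ dz gives (z) dx ∧ dy ∧ dz
Collecting like 3-forms: d(omega) = (z) dx ∧ dy ∧ dz.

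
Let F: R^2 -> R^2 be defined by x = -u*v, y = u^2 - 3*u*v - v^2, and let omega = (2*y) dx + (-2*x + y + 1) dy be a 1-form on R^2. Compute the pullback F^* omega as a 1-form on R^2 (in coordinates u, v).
F^* omega = (2*u^3 - 7*u^2*v + 7*u*v^2 + 2*u + 5*v^3 - 3*v) du + (-5*u^3 + 7*u^2*v + 7*u*v^2 - 3*u + 2*v^3 - 2*v) dv

Using F^*(f dg) = (f ∘ F) d(g ∘ F), substitute each coordinate x_i by F_i(u, v) in f_i, and replace dx_i by d F_i = (∂F_i/∂u) du + (∂F_i/∂v) dv.
  For the x component: f_1(F) = 2*u^2 - 6*u*v - 2*v^2; d F_1 = (-v) du + (-u) dv
  For the y component: f_2(F) = u^2 - u*v - v^2 + 1; d F_2 = (2*u - 3*v) du + (-3*u - 2*v) dv
Combining and collecting du, dv coefficients:
  coeff of du: 2*u^3 - 7*u^2*v + 7*u*v^2 + 2*u + 5*v^3 - 3*v
  coeff of dv: -5*u^3 + 7*u^2*v + 7*u*v^2 - 3*u + 2*v^3 - 2*v
F^* omega = (2*u^3 - 7*u^2*v + 7*u*v^2 + 2*u + 5*v^3 - 3*v) du + (-5*u^3 + 7*u^2*v + 7*u*v^2 - 3*u + 2*v^3 - 2*v) dv.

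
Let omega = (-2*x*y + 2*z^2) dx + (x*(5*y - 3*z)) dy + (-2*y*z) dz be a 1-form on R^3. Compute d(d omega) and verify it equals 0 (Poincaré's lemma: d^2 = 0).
d(d omega) = 0

Step 1: d omega = sum_{i<j} (∂f_j/∂x_i - ∂f_i/∂x_j) dx_i ∧ dx_j:
  coeff of dx ∧ dy: 2*x + 5*y - 3*z
  coeff of dx ∧ dz: -4*z
  coeff of dy ∧ dz: 3*x - 2*z
Step 2: Apply d again to each 2-form coefficient. The only possible 3-form in R^3 is dx ∧ dy ∧ dz, with coefficient
  ∂(coeff of dy∧dz)/∂x - ∂(coeff of dx∧dz)/∂y + ∂(coeff of dx∧dy)/∂z
  = ∂/∂x (3*x - 2*z) - ∂/∂y (-4*z) + ∂/∂z (2*x + 5*y - 3*z).
Each of these terms simplifies to sums of mixed partials that cancel in pairs. The result is 0 (by equality of mixed partials for smooth functions — Schwarz / Clairaut).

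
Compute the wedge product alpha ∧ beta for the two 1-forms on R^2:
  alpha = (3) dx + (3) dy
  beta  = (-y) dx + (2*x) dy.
alpha ∧ beta = (6*x + 3*y) dx ∧ dy

Distribute the wedge, using dx_i ∧ dx_j = -dx_j ∧ dx_i and dx_i ∧ dx_i = 0. For each pair (i, j) with i < j, the coefficient of dx_i ∧ dx_j in alpha ∧ beta is (alpha_i * beta_j - alpha_j * beta_i). Collecting: alpha ∧ beta = (6*x + 3*y) dx ∧ dy.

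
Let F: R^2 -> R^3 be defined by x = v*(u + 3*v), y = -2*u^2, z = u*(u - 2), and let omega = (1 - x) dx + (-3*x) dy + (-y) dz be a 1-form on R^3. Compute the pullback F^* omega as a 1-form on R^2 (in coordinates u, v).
F^* omega = (4*u^3 + 12*u^2*v - 4*u^2 + 35*u*v^2 - 3*v^3 + v) du + (-u^2*v - 9*u*v^2 + u - 18*v^3 + 6*v) dv

Using F^*(f dg) = (f ∘ F) d(g ∘ F), substitute each coordinate x_i by F_i(u, v) in f_i, and replace dx_i by d F_i = (∂F_i/∂u) du + (∂F_i/∂v) dv.
  For the x component: f_1(F) = -u*v - 3*v^2 + 1; d F_1 = (v) du + (u + 6*v) dv
  For the y component: f_2(F) = 3*v*(-u - 3*v); d F_2 = (-4*u) du + (0) dv
  For the z component: f_3(F) = 2*u^2; d F_3 = (2*u - 2) du + (0) dv
Combining and collecting du, dv coefficients:
  coeff of du: 4*u^3 + 12*u^2*v - 4*u^2 + 35*u*v^2 - 3*v^3 + v
  coeff of dv: -u^2*v - 9*u*v^2 + u - 18*v^3 + 6*v
F^* omega = (4*u^3 + 12*u^2*v - 4*u^2 + 35*u*v^2 - 3*v^3 + v) du + (-u^2*v - 9*u*v^2 + u - 18*v^3 + 6*v) dv.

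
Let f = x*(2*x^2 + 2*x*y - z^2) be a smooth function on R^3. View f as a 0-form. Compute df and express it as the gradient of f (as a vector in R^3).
df = (6*x^2 + 4*x*y - z^2) dx + (2*x^2) dy + (-2*x*z) dz; grad f = (6*x^2 + 4*x*y - z^2, 2*x^2, -2*x*z)

For a 0-form f, d f = (∂f/∂x) dx + (∂f/∂y) dy + (∂f/∂z) dz. The components of the vector representation are exactly the entries of grad f in Cartesian coordinates:
  ∂f/∂x = 6*x^2 + 4*x*y - z^2
  ∂f/∂y = 2*x^2
  ∂f/∂z = -2*x*z.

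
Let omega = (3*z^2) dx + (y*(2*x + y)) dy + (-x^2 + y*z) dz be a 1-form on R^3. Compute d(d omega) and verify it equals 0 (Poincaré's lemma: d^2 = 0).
d(d omega) = 0

Step 1: d omega = sum_{i<j} (∂f_j/∂x_i - ∂f_i/∂x_j) dx_i ∧ dx_j:
  coeff of dx ∧ dy: 2*y
  coeff of dx ∧ dz: -2*x - 6*z
  coeff of dy ∧ dz: z
Step 2: Apply d again to each 2-form coefficient. The only possible 3-form in R^3 is dx ∧ dy ∧ dz, with coefficient
  ∂(coeff of dy∧dz)/∂x - ∂(coeff of dx∧dz)/∂y + ∂(coeff of dx∧dy)/∂z
  = ∂/∂x (z) - ∂/∂y (-2*x - 6*z) + ∂/∂z (2*y).
Each of these terms simplifies to sums of mixed partials that cancel in pairs. The result is 0 (by equality of mixed partials for smooth functions — Schwarz / Clairaut).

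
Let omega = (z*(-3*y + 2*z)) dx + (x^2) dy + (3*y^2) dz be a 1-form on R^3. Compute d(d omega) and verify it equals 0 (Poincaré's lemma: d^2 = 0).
d(d omega) = 0

Step 1: d omega = sum_{i<j} (∂f_j/∂x_i - ∂f_i/∂x_j) dx_i ∧ dx_j:
  coeff of dx ∧ dy: 2*x + 3*z
  coeff of dx ∧ dz: 3*y - 4*z
  coeff of dy ∧ dz: 6*y
Step 2: Apply d again to each 2-form coefficient. The only possible 3-form in R^3 is dx ∧ dy ∧ dz, with coefficient
  ∂(coeff of dy∧dz)/∂x - ∂(coeff of dx∧dz)/∂y + ∂(coeff of dx∧dy)/∂z
  = ∂/∂x (6*y) - ∂/∂y (3*y - 4*z) + ∂/∂z (2*x + 3*z).
Each of these terms simplifies to sums of mixed partials that cancel in pairs. The result is 0 (by equality of mixed partials for smooth functions — Schwarz / Clairaut).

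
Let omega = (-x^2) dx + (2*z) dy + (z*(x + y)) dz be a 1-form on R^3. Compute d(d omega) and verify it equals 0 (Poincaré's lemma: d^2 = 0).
d(d omega) = 0

Step 1: d omega = sum_{i<j} (∂f_j/∂x_i - ∂f_i/∂x_j) dx_i ∧ dx_j:
  coeff of dx ∧ dy: 0
  coeff of dx ∧ dz: z
  coeff of dy ∧ dz: z - 2
Step 2: Apply d again to each 2-form coefficient. The only possible 3-form in R^3 is dx ∧ dy ∧ dz, with coefficient
  ∂(coeff of dy∧dz)/∂x - ∂(coeff of dx∧dz)/∂y + ∂(coeff of dx∧dy)/∂z
  = ∂/∂x (z - 2) - ∂/∂y (z) + ∂/∂z (0).
Each of these terms simplifies to sums of mixed partials that cancel in pairs. The result is 0 (by equality of mixed partials for smooth functions — Schwarz / Clairaut).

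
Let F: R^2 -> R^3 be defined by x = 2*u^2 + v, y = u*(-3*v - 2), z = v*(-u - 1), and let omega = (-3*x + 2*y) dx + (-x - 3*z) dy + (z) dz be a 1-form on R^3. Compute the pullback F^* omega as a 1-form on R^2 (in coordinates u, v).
F^* omega = (-24*u^3 - 18*u^2*v - 12*u^2 - 8*u*v^2 - 18*u*v - 5*v^2 - 4*v) du + (6*u^3 - 8*u^2*v - 6*u^2 - 10*u*v - 4*u - 2*v) dv

Using F^*(f dg) = (f ∘ F) d(g ∘ F), substitute each coordinate x_i by F_i(u, v) in f_i, and replace dx_i by d F_i = (∂F_i/∂u) du + (∂F_i/∂v) dv.
  For the x component: f_1(F) = -6*u^2 - 6*u*v - 4*u - 3*v; d F_1 = (4*u) du + (1) dv
  For the y component: f_2(F) = -2*u^2 + 3*u*v + 2*v; d F_2 = (-3*v - 2) du + (-3*u) dv
  For the z component: f_3(F) = v*(-u - 1); d F_3 = (-v) du + (-u - 1) dv
Combining and collecting du, dv coefficients:
  coeff of du: -24*u^3 - 18*u^2*v - 12*u^2 - 8*u*v^2 - 18*u*v - 5*v^2 - 4*v
  coeff of dv: 6*u^3 - 8*u^2*v - 6*u^2 - 10*u*v - 4*u - 2*v
F^* omega = (-24*u^3 - 18*u^2*v - 12*u^2 - 8*u*v^2 - 18*u*v - 5*v^2 - 4*v) du + (6*u^3 - 8*u^2*v - 6*u^2 - 10*u*v - 4*u - 2*v) dv.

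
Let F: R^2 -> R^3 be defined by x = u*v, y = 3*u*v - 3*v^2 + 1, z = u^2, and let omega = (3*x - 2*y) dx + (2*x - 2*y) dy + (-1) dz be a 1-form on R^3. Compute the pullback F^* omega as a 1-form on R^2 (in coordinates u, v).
F^* omega = (-15*u*v^2 - 2*u + 24*v^3 - 8*v) du + (-15*u^2*v + 48*u*v^2 - 8*u - 36*v^3 + 12*v) dv

Using F^*(f dg) = (f ∘ F) d(g ∘ F), substitute each coordinate x_i by F_i(u, v) in f_i, and replace dx_i by d F_i = (∂F_i/∂u) du + (∂F_i/∂v) dv.
  For the x component: f_1(F) = -3*u*v + 6*v^2 - 2; d F_1 = (v) du + (u) dv
  For the y component: f_2(F) = -4*u*v + 6*v^2 - 2; d F_2 = (3*v) du + (3*u - 6*v) dv
  For the z component: f_3(F) = -1; d F_3 = (2*u) du + (0) dv
Combining and collecting du, dv coefficients:
  coeff of du: -15*u*v^2 - 2*u + 24*v^3 - 8*v
  coeff of dv: -15*u^2*v + 48*u*v^2 - 8*u - 36*v^3 + 12*v
F^* omega = (-15*u*v^2 - 2*u + 24*v^3 - 8*v) du + (-15*u^2*v + 48*u*v^2 - 8*u - 36*v^3 + 12*v) dv.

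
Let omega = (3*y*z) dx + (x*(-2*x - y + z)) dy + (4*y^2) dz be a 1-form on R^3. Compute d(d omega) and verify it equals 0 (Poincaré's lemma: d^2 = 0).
d(d omega) = 0

Step 1: d omega = sum_{i<j} (∂f_j/∂x_i - ∂f_i/∂x_j) dx_i ∧ dx_j:
  coeff of dx ∧ dy: -4*x - y - 2*z
  coeff of dx ∧ dz: -3*y
  coeff of dy ∧ dz: -x + 8*y
Step 2: Apply d again to each 2-form coefficient. The only possible 3-form in R^3 is dx ∧ dy ∧ dz, with coefficient
  ∂(coeff of dy∧dz)/∂x - ∂(coeff of dx∧dz)/∂y + ∂(coeff of dx∧dy)/∂z
  = ∂/∂x (-x + 8*y) - ∂/∂y (-3*y) + ∂/∂z (-4*x - y - 2*z).
Each of these terms simplifies to sums of mixed partials that cancel in pairs. The result is 0 (by equality of mixed partials for smooth functions — Schwarz / Clairaut).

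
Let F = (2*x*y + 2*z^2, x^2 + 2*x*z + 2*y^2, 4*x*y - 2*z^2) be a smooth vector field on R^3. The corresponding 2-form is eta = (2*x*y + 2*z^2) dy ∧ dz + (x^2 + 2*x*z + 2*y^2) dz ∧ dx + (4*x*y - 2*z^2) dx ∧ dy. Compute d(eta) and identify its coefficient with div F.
d(eta) = (6*y - 4*z) dx ∧ dy ∧ dz; div F = 6*y - 4*z

For a 2-form in R^3 of the form above, applying d gives a 3-form with coefficient ∂P/∂x + ∂Q/∂y + ∂R/∂z:
  ∂P/∂x = 2*y
  ∂Q/∂y = 4*y
  ∂R/∂z = -4*z
Sum = 6*y - 4*z, which is exactly div F.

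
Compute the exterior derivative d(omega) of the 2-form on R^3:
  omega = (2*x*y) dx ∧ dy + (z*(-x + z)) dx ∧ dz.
d(omega) = 0

For a 2-form omega = sum_{i<j} g_{ij} dx_i ∧ dx_j, the exterior derivative is
  d(omega) = sum_{i<j} d(g_{ij}) ∧ dx_i ∧ dx_j = sum_{i<j, k} (∂g_{ij}/∂x_k) dx_k ∧ dx_i ∧ dx_j.
Expand each term, using dx_k ∧ dx_i ∧ dx_j = sgn(permutation) dx_{(a)} ∧ dx_{(b)} ∧ dx_{(c)} with (a < b < c) sorted:

Collecting like 3-forms: d(omega) = 0.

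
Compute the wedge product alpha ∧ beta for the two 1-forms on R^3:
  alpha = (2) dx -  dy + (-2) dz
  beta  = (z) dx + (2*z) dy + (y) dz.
alpha ∧ beta = (5*z) dx ∧ dy + (2*y + 2*z) dx ∧ dz + (-y + 4*z) dy ∧ dz

Distribute the wedge, using dx_i ∧ dx_j = -dx_j ∧ dx_i and dx_i ∧ dx_i = 0. For each pair (i, j) with i < j, the coefficient of dx_i ∧ dx_j in alpha ∧ beta is (alpha_i * beta_j - alpha_j * beta_i). Collecting: alpha ∧ beta = (5*z) dx ∧ dy + (2*y + 2*z) dx ∧ dz + (-y + 4*z) dy ∧ dz.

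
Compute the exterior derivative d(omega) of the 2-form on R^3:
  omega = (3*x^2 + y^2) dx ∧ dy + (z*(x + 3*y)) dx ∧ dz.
d(omega) = (-3*z) dx ∧ dy ∧ dz

For a 2-form omega = sum_{i<j} g_{ij} dx_i ∧ dx_j, the exterior derivative is
  d(omega) = sum_{i<j} d(g_{ij}) ∧ dx_i ∧ dx_j = sum_{i<j, k} (∂g_{ij}/∂x_k) dx_k ∧ dx_i ∧ dx_j.
Expand each term, using dx_k ∧ dx_i ∧ dx_j = sgn(permutation) dx_{(a)} ∧ dx_{(b)} ∧ dx_{(c)} with (a < b < c) sorted:
  d(z*(x + 3*y)) includes (∂/∂y)(z*(x + 3*y)) dy = (3*z) dy, which multiplied by dx ∧ dz gives (-3*z) dx ∧ dy ∧ dz
Collecting like 3-forms: d(omega) = (-3*z) dx ∧ dy ∧ dz.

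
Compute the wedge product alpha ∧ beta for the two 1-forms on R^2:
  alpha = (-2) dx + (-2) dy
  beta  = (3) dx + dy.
alpha ∧ beta = (4) dx ∧ dy

Distribute the wedge, using dx_i ∧ dx_j = -dx_j ∧ dx_i and dx_i ∧ dx_i = 0. For each pair (i, j) with i < j, the coefficient of dx_i ∧ dx_j in alpha ∧ beta is (alpha_i * beta_j - alpha_j * beta_i). Collecting: alpha ∧ beta = (4) dx ∧ dy.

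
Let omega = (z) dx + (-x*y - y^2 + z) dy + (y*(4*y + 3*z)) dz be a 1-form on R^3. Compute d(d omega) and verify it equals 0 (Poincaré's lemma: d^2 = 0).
d(d omega) = 0

Step 1: d omega = sum_{i<j} (∂f_j/∂x_i - ∂f_i/∂x_j) dx_i ∧ dx_j:
  coeff of dx ∧ dy: -y
  coeff of dx ∧ dz: -1
  coeff of dy ∧ dz: 8*y + 3*z - 1
Step 2: Apply d again to each 2-form coefficient. The only possible 3-form in R^3 is dx ∧ dy ∧ dz, with coefficient
  ∂(coeff of dy∧dz)/∂x - ∂(coeff of dx∧dz)/∂y + ∂(coeff of dx∧dy)/∂z
  = ∂/∂x (8*y + 3*z - 1) - ∂/∂y (-1) + ∂/∂z (-y).
Each of these terms simplifies to sums of mixed partials that cancel in pairs. The result is 0 (by equality of mixed partials for smooth functions — Schwarz / Clairaut).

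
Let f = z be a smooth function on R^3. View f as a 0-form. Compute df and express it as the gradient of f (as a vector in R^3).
df = (0) dx + (0) dy + (1) dz; grad f = (0, 0, 1)

For a 0-form f, d f = (∂f/∂x) dx + (∂f/∂y) dy + (∂f/∂z) dz. The components of the vector representation are exactly the entries of grad f in Cartesian coordinates:
  ∂f/∂x = 0
  ∂f/∂y = 0
  ∂f/∂z = 1.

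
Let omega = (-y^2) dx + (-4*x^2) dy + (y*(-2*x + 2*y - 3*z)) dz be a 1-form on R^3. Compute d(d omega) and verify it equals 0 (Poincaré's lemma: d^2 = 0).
d(d omega) = 0

Step 1: d omega = sum_{i<j} (∂f_j/∂x_i - ∂f_i/∂x_j) dx_i ∧ dx_j:
  coeff of dx ∧ dy: -8*x + 2*y
  coeff of dx ∧ dz: -2*y
  coeff of dy ∧ dz: -2*x + 4*y - 3*z
Step 2: Apply d again to each 2-form coefficient. The only possible 3-form in R^3 is dx ∧ dy ∧ dz, with coefficient
  ∂(coeff of dy∧dz)/∂x - ∂(coeff of dx∧dz)/∂y + ∂(coeff of dx∧dy)/∂z
  = ∂/∂x (-2*x + 4*y - 3*z) - ∂/∂y (-2*y) + ∂/∂z (-8*x + 2*y).
Each of these terms simplifies to sums of mixed partials that cancel in pairs. The result is 0 (by equality of mixed partials for smooth functions — Schwarz / Clairaut).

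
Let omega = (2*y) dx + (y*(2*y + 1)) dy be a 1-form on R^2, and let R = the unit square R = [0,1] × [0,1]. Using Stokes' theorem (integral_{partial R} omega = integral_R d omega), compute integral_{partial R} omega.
integral_(partial R) omega = -2

Stokes: integral_partial_R omega = integral_R d omega with d omega = (∂Q/∂x - ∂P/∂y) dx ∧ dy.
  ∂Q/∂x = 0
  ∂P/∂y = 2
  integrand = ∂Q/∂x - ∂P/∂y = -2.
Integrating over R: integral_0^1 integral_0^1 (-2) dx dy = -2.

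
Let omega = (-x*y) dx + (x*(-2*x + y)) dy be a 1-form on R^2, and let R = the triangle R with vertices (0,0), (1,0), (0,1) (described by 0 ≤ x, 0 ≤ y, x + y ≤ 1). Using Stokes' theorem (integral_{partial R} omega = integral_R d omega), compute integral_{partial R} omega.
integral_(partial R) omega = -1/3

Stokes: integral_partial_R omega = integral_R d omega with d omega = (∂Q/∂x - ∂P/∂y) dx ∧ dy.
  ∂Q/∂x = -4*x + y
  ∂P/∂y = -x
  integrand = ∂Q/∂x - ∂P/∂y = -3*x + y.
Integrating over R: integral_0^1 integral_0^{1-x} (-3*x + y) dy dx = -1/3.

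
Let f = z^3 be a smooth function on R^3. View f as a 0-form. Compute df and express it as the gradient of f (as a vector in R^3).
df = (0) dx + (0) dy + (3*z^2) dz; grad f = (0, 0, 3*z^2)

For a 0-form f, d f = (∂f/∂x) dx + (∂f/∂y) dy + (∂f/∂z) dz. The components of the vector representation are exactly the entries of grad f in Cartesian coordinates:
  ∂f/∂x = 0
  ∂f/∂y = 0
  ∂f/∂z = 3*z^2.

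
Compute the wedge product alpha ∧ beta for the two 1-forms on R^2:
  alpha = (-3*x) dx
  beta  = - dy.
alpha ∧ beta = (3*x) dx ∧ dy

Distribute the wedge, using dx_i ∧ dx_j = -dx_j ∧ dx_i and dx_i ∧ dx_i = 0. For each pair (i, j) with i < j, the coefficient of dx_i ∧ dx_j in alpha ∧ beta is (alpha_i * beta_j - alpha_j * beta_i). Collecting: alpha ∧ beta = (3*x) dx ∧ dy.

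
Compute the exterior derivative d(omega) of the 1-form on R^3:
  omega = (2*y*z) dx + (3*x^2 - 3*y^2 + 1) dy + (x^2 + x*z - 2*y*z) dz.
d(omega) = (6*x - 2*z) dx ∧ dy + (2*x - 2*y + z) dx ∧ dz + (-2*z) dy ∧ dz

For a 1-form omega = sum_i f_i dx_i, the exterior derivative is
  d(omega) = sum_{i < j} (∂f_j/∂x_i - ∂f_i/∂x_j) dx_i ∧ dx_j.
  coefficient of dx ∧ dy: ∂f_2/∂x - ∂f_1/∂y = ∂(3*x^2 - 3*y^2 + 1)/∂x - ∂(2*y*z)/∂y = 6*x - 2*z
  coefficient of dx ∧ dz: ∂f_3/∂x - ∂f_1/∂z = ∂(x^2 + x*z - 2*y*z)/∂x - ∂(2*y*z)/∂z = 2*x - 2*y + z
  coefficient of dy ∧ dz: ∂f_3/∂y - ∂f_2/∂z = ∂(x^2 + x*z - 2*y*z)/∂y - ∂(3*x^2 - 3*y^2 + 1)/∂z = -2*z
Assembling: d(omega) = (6*x - 2*z) dx ∧ dy + (2*x - 2*y + z) dx ∧ dz + (-2*z) dy ∧ dz.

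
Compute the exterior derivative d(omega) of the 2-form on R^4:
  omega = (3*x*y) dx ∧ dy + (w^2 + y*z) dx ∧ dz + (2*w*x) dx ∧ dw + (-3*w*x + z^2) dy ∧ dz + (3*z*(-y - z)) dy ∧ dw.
d(omega) = (-3*w - z) dx ∧ dy ∧ dz + (2*w) dx ∧ dz ∧ dw + (-3*x + 3*y + 6*z) dy ∧ dz ∧ dw

For a 2-form omega = sum_{i<j} g_{ij} dx_i ∧ dx_j, the exterior derivative is
  d(omega) = sum_{i<j} d(g_{ij}) ∧ dx_i ∧ dx_j = sum_{i<j, k} (∂g_{ij}/∂x_k) dx_k ∧ dx_i ∧ dx_j.
Expand each term, using dx_k ∧ dx_i ∧ dx_j = sgn(permutation) dx_{(a)} ∧ dx_{(b)} ∧ dx_{(c)} with (a < b < c) sorted:
  d(w^2 + y*z) includes (∂/∂y)(w^2 + y*z) dy = (z) dy, which multiplied by dx ∧ dz gives (-z) dx ∧ dy ∧ dz
  d(w^2 + y*z) includes (∂/∂w)(w^2 + y*z) dw = (2*w) dw, which multiplied by dx ∧ dz gives (2*w) dx ∧ dz ∧ dw
  d(-3*w*x + z^2) includes (∂/∂x)(-3*w*x + z^2) dx = (-3*w) dx, which multiplied by dy ∧ dz gives (-3*w) dx ∧ dy ∧ dz
  d(-3*w*x + z^2) includes (∂/∂w)(-3*w*x + z^2) dw = (-3*x) dw, which multiplied by dy ∧ dz gives (-3*x) dy ∧ dz ∧ dw
  d(3*z*(-y - z)) includes (∂/∂z)(3*z*(-y - z)) dz = (-3*y - 6*z) dz, which multiplied by dy ∧ dw gives (3*y + 6*z) dy ∧ dz ∧ dw
Collecting like 3-forms: d(omega) = (-3*w - z) dx ∧ dy ∧ dz + (2*w) dx ∧ dz ∧ dw + (-3*x + 3*y + 6*z) dy ∧ dz ∧ dw.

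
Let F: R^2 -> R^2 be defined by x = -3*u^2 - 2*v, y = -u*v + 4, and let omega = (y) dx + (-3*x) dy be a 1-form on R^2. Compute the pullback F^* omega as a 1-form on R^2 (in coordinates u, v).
F^* omega = (-3*u^2*v - 24*u - 6*v^2) du + (-9*u^3 - 4*u*v - 8) dv

Using F^*(f dg) = (f ∘ F) d(g ∘ F), substitute each coordinate x_i by F_i(u, v) in f_i, and replace dx_i by d F_i = (∂F_i/∂u) du + (∂F_i/∂v) dv.
  For the x component: f_1(F) = -u*v + 4; d F_1 = (-6*u) du + (-2) dv
  For the y component: f_2(F) = 9*u^2 + 6*v; d F_2 = (-v) du + (-u) dv
Combining and collecting du, dv coefficients:
  coeff of du: -3*u^2*v - 24*u - 6*v^2
  coeff of dv: -9*u^3 - 4*u*v - 8
F^* omega = (-3*u^2*v - 24*u - 6*v^2) du + (-9*u^3 - 4*u*v - 8) dv.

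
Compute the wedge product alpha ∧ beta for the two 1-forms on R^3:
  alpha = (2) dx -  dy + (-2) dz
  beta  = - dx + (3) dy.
alpha ∧ beta = (5) dx ∧ dy + (-2) dx ∧ dz + (6) dy ∧ dz

Distribute the wedge, using dx_i ∧ dx_j = -dx_j ∧ dx_i and dx_i ∧ dx_i = 0. For each pair (i, j) with i < j, the coefficient of dx_i ∧ dx_j in alpha ∧ beta is (alpha_i * beta_j - alpha_j * beta_i). Collecting: alpha ∧ beta = (5) dx ∧ dy + (-2) dx ∧ dz + (6) dy ∧ dz.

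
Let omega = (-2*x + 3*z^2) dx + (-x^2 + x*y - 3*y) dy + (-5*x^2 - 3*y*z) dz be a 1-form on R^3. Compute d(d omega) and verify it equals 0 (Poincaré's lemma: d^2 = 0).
d(d omega) = 0

Step 1: d omega = sum_{i<j} (∂f_j/∂x_i - ∂f_i/∂x_j) dx_i ∧ dx_j:
  coeff of dx ∧ dy: -2*x + y
  coeff of dx ∧ dz: -10*x - 6*z
  coeff of dy ∧ dz: -3*z
Step 2: Apply d again to each 2-form coefficient. The only possible 3-form in R^3 is dx ∧ dy ∧ dz, with coefficient
  ∂(coeff of dy∧dz)/∂x - ∂(coeff of dx∧dz)/∂y + ∂(coeff of dx∧dy)/∂z
  = ∂/∂x (-3*z) - ∂/∂y (-10*x - 6*z) + ∂/∂z (-2*x + y).
Each of these terms simplifies to sums of mixed partials that cancel in pairs. The result is 0 (by equality of mixed partials for smooth functions — Schwarz / Clairaut).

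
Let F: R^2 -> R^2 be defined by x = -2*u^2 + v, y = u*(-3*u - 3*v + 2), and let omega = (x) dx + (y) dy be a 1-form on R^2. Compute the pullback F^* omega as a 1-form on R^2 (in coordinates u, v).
F^* omega = (u*(26*u^2 + 27*u*v - 18*u + 9*v^2 - 16*v + 4)) du + (9*u^3 + 9*u^2*v - 8*u^2 + v) dv

Using F^*(f dg) = (f ∘ F) d(g ∘ F), substitute each coordinate x_i by F_i(u, v) in f_i, and replace dx_i by d F_i = (∂F_i/∂u) du + (∂F_i/∂v) dv.
  For the x component: f_1(F) = -2*u^2 + v; d F_1 = (-4*u) du + (1) dv
  For the y component: f_2(F) = u*(-3*u - 3*v + 2); d F_2 = (-6*u - 3*v + 2) du + (-3*u) dv
Combining and collecting du, dv coefficients:
  coeff of du: u*(26*u^2 + 27*u*v - 18*u + 9*v^2 - 16*v + 4)
  coeff of dv: 9*u^3 + 9*u^2*v - 8*u^2 + v
F^* omega = (u*(26*u^2 + 27*u*v - 18*u + 9*v^2 - 16*v + 4)) du + (9*u^3 + 9*u^2*v - 8*u^2 + v) dv.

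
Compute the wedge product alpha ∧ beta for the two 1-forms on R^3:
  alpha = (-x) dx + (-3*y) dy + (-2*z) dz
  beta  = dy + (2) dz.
alpha ∧ beta = (-x) dx ∧ dy + (-2*x) dx ∧ dz + (-6*y + 2*z) dy ∧ dz

Distribute the wedge, using dx_i ∧ dx_j = -dx_j ∧ dx_i and dx_i ∧ dx_i = 0. For each pair (i, j) with i < j, the coefficient of dx_i ∧ dx_j in alpha ∧ beta is (alpha_i * beta_j - alpha_j * beta_i). Collecting: alpha ∧ beta = (-x) dx ∧ dy + (-2*x) dx ∧ dz + (-6*y + 2*z) dy ∧ dz.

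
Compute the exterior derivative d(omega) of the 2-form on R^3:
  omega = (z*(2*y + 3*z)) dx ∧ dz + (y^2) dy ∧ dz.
d(omega) = (-2*z) dx ∧ dy ∧ dz

For a 2-form omega = sum_{i<j} g_{ij} dx_i ∧ dx_j, the exterior derivative is
  d(omega) = sum_{i<j} d(g_{ij}) ∧ dx_i ∧ dx_j = sum_{i<j, k} (∂g_{ij}/∂x_k) dx_k ∧ dx_i ∧ dx_j.
Expand each term, using dx_k ∧ dx_i ∧ dx_j = sgn(permutation) dx_{(a)} ∧ dx_{(b)} ∧ dx_{(c)} with (a < b < c) sorted:
  d(z*(2*y + 3*z)) includes (∂/∂y)(z*(2*y + 3*z)) dy = (2*z) dy, which multiplied by dx ∧ dz gives (-2*z) dx ∧ dy ∧ dz
Collecting like 3-forms: d(omega) = (-2*z) dx ∧ dy ∧ dz.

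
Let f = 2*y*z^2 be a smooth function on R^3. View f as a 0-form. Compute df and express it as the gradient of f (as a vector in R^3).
df = (0) dx + (2*z^2) dy + (4*y*z) dz; grad f = (0, 2*z^2, 4*y*z)

For a 0-form f, d f = (∂f/∂x) dx + (∂f/∂y) dy + (∂f/∂z) dz. The components of the vector representation are exactly the entries of grad f in Cartesian coordinates:
  ∂f/∂x = 0
  ∂f/∂y = 2*z^2
  ∂f/∂z = 4*y*z.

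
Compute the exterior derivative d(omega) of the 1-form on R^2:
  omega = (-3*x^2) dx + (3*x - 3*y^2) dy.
d(omega) = (3) dx ∧ dy

For a 1-form omega = sum_i f_i dx_i, the exterior derivative is
  d(omega) = sum_{i < j} (∂f_j/∂x_i - ∂f_i/∂x_j) dx_i ∧ dx_j.
  coefficient of dx ∧ dy: ∂f_2/∂x - ∂f_1/∂y = ∂(3*x - 3*y^2)/∂x - ∂(-3*x^2)/∂y = 3
Assembling: d(omega) = (3) dx ∧ dy.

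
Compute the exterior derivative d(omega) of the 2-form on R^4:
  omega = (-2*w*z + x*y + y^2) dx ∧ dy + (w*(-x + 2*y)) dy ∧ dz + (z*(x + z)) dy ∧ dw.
d(omega) = (-3*w) dx ∧ dy ∧ dz + (-z) dx ∧ dy ∧ dw + (-2*x + 2*y - 2*z) dy ∧ dz ∧ dw

For a 2-form omega = sum_{i<j} g_{ij} dx_i ∧ dx_j, the exterior derivative is
  d(omega) = sum_{i<j} d(g_{ij}) ∧ dx_i ∧ dx_j = sum_{i<j, k} (∂g_{ij}/∂x_k) dx_k ∧ dx_i ∧ dx_j.
Expand each term, using dx_k ∧ dx_i ∧ dx_j = sgn(permutation) dx_{(a)} ∧ dx_{(b)} ∧ dx_{(c)} with (a < b < c) sorted:
  d(-2*w*z + x*y + y^2) includes (∂/∂z)(-2*w*z + x*y + y^2) dz = (-2*w) dz, which multiplied by dx ∧ dy gives (-2*w) dx ∧ dy ∧ dz
  d(-2*w*z + x*y + y^2) includes (∂/∂w)(-2*w*z + x*y + y^2) dw = (-2*z) dw, which multiplied by dx ∧ dy gives (-2*z) dx ∧ dy ∧ dw
  d(w*(-x + 2*y)) includes (∂/∂x)(w*(-x + 2*y)) dx = (-w) dx, which multiplied by dy ∧ dz gives (-w) dx ∧ dy ∧ dz
  d(w*(-x + 2*y)) includes (∂/∂w)(w*(-x + 2*y)) dw = (-x + 2*y) dw, which multiplied by dy ∧ dz gives (-x + 2*y) dy ∧ dz ∧ dw
  d(z*(x + z)) includes (∂/∂x)(z*(x + z)) dx = (z) dx, which multiplied by dy ∧ dw gives (z) dx ∧ dy ∧ dw
  d(z*(x + z)) includes (∂/∂z)(z*(x + z)) dz = (x + 2*z) dz, which multiplied by dy ∧ dw gives (-x - 2*z) dy ∧ dz ∧ dw
Collecting like 3-forms: d(omega) = (-3*w) dx ∧ dy ∧ dz + (-z) dx ∧ dy ∧ dw + (-2*x + 2*y - 2*z) dy ∧ dz ∧ dw.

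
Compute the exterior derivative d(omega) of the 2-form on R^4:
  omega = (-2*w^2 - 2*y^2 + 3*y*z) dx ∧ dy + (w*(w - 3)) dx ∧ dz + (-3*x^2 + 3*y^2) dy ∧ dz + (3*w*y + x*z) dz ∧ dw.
d(omega) = (-6*x + 3*y) dx ∧ dy ∧ dz + (-4*w) dx ∧ dy ∧ dw + (2*w + z - 3) dx ∧ dz ∧ dw + (3*w) dy ∧ dz ∧ dw

For a 2-form omega = sum_{i<j} g_{ij} dx_i ∧ dx_j, the exterior derivative is
  d(omega) = sum_{i<j} d(g_{ij}) ∧ dx_i ∧ dx_j = sum_{i<j, k} (∂g_{ij}/∂x_k) dx_k ∧ dx_i ∧ dx_j.
Expand each term, using dx_k ∧ dx_i ∧ dx_j = sgn(permutation) dx_{(a)} ∧ dx_{(b)} ∧ dx_{(c)} with (a < b < c) sorted:
  d(-2*w^2 - 2*y^2 + 3*y*z) includes (∂/∂z)(-2*w^2 - 2*y^2 + 3*y*z) dz = (3*y) dz, which multiplied by dx ∧ dy gives (3*y) dx ∧ dy ∧ dz
  d(-2*w^2 - 2*y^2 + 3*y*z) includes (∂/∂w)(-2*w^2 - 2*y^2 + 3*y*z) dw = (-4*w) dw, which multiplied by dx ∧ dy gives (-4*w) dx ∧ dy ∧ dw
  d(w*(w - 3)) includes (∂/∂w)(w*(w - 3)) dw = (2*w - 3) dw, which multiplied by dx ∧ dz gives (2*w - 3) dx ∧ dz ∧ dw
  d(-3*x^2 + 3*y^2) includes (∂/∂x)(-3*x^2 + 3*y^2) dx = (-6*x) dx, which multiplied by dy ∧ dz gives (-6*x) dx ∧ dy ∧ dz
  d(3*w*y + x*z) includes (∂/∂x)(3*w*y + x*z) dx = (z) dx, which multiplied by dz ∧ dw gives (z) dx ∧ dz ∧ dw
  d(3*w*y + x*z) includes (∂/∂y)(3*w*y + x*z) dy = (3*w) dy, which multiplied by dz ∧ dw gives (3*w) dy ∧ dz ∧ dw
Collecting like 3-forms: d(omega) = (-6*x + 3*y) dx ∧ dy ∧ dz + (-4*w) dx ∧ dy ∧ dw + (2*w + z - 3) dx ∧ dz ∧ dw + (3*w) dy ∧ dz ∧ dw.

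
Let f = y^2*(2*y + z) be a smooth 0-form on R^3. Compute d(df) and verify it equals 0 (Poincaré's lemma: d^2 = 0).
d(df) = 0

Step 1: df = sum_i (∂f/∂x_i) dx_i = (0) dx + (2*y*(3*y + z)) dy + (y^2) dz.
Step 2: Apply d again. Using the 1-form formula, the coefficient of dx ∧ dy in d(df) is ∂^2 f/∂x ∂y - ∂^2 f/∂y ∂x = (0) - (0) = 0 (equality of mixed partials for smooth f).
Similarly for dx ∧ dz and dy ∧ dz — all coefficients vanish. So d(df) = 0.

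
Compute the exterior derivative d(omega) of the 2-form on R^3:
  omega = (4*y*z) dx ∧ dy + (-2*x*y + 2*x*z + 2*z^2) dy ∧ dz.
d(omega) = (2*y + 2*z) dx ∧ dy ∧ dz

For a 2-form omega = sum_{i<j} g_{ij} dx_i ∧ dx_j, the exterior derivative is
  d(omega) = sum_{i<j} d(g_{ij}) ∧ dx_i ∧ dx_j = sum_{i<j, k} (∂g_{ij}/∂x_k) dx_k ∧ dx_i ∧ dx_j.
Expand each term, using dx_k ∧ dx_i ∧ dx_j = sgn(permutation) dx_{(a)} ∧ dx_{(b)} ∧ dx_{(c)} with (a < b < c) sorted:
  d(4*y*z) includes (∂/∂z)(4*y*z) dz = (4*y) dz, which multiplied by dx ∧ dy gives (4*y) dx ∧ dy ∧ dz
  d(-2*x*y + 2*x*z + 2*z^2) includes (∂/∂x)(-2*x*y + 2*x*z + 2*z^2) dx = (-2*y + 2*z) dx, which multiplied by dy ∧ dz gives (-2*y + 2*z) dx ∧ dy ∧ dz
Collecting like 3-forms: d(omega) = (2*y + 2*z) dx ∧ dy ∧ dz.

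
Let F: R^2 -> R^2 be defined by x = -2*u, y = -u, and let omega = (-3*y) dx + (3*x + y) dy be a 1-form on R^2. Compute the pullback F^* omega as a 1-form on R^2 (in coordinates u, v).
F^* omega = (u) du

Using F^*(f dg) = (f ∘ F) d(g ∘ F), substitute each coordinate x_i by F_i(u, v) in f_i, and replace dx_i by d F_i = (∂F_i/∂u) du + (∂F_i/∂v) dv.
  For the x component: f_1(F) = 3*u; d F_1 = (-2) du + (0) dv
  For the y component: f_2(F) = -7*u; d F_2 = (-1) du + (0) dv
Combining and collecting du, dv coefficients:
  coeff of du: u
  coeff of dv: 0
F^* omega = (u) du.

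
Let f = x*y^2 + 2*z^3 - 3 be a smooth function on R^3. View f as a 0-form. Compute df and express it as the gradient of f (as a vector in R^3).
df = (y^2) dx + (2*x*y) dy + (6*z^2) dz; grad f = (y^2, 2*x*y, 6*z^2)

For a 0-form f, d f = (∂f/∂x) dx + (∂f/∂y) dy + (∂f/∂z) dz. The components of the vector representation are exactly the entries of grad f in Cartesian coordinates:
  ∂f/∂x = y^2
  ∂f/∂y = 2*x*y
  ∂f/∂z = 6*z^2.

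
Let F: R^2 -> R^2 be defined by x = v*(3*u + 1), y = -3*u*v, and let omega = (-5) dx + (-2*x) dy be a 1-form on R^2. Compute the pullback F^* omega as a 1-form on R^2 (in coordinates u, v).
F^* omega = (3*v*(6*u*v + 2*v - 5)) du + (18*u^2*v + 6*u*v - 15*u - 5) dv

Using F^*(f dg) = (f ∘ F) d(g ∘ F), substitute each coordinate x_i by F_i(u, v) in f_i, and replace dx_i by d F_i = (∂F_i/∂u) du + (∂F_i/∂v) dv.
  For the x component: f_1(F) = -5; d F_1 = (3*v) du + (3*u + 1) dv
  For the y component: f_2(F) = 2*v*(-3*u - 1); d F_2 = (-3*v) du + (-3*u) dv
Combining and collecting du, dv coefficients:
  coeff of du: 3*v*(6*u*v + 2*v - 5)
  coeff of dv: 18*u^2*v + 6*u*v - 15*u - 5
F^* omega = (3*v*(6*u*v + 2*v - 5)) du + (18*u^2*v + 6*u*v - 15*u - 5) dv.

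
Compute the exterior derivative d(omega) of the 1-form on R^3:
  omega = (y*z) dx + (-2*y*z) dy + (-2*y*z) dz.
d(omega) = (-z) dx ∧ dy + (-y) dx ∧ dz + (2*y - 2*z) dy ∧ dz

For a 1-form omega = sum_i f_i dx_i, the exterior derivative is
  d(omega) = sum_{i < j} (∂f_j/∂x_i - ∂f_i/∂x_j) dx_i ∧ dx_j.
  coefficient of dx ∧ dy: ∂f_2/∂x - ∂f_1/∂y = ∂(-2*y*z)/∂x - ∂(y*z)/∂y = -z
  coefficient of dx ∧ dz: ∂f_3/∂x - ∂f_1/∂z = ∂(-2*y*z)/∂x - ∂(y*z)/∂z = -y
  coefficient of dy ∧ dz: ∂f_3/∂y - ∂f_2/∂z = ∂(-2*y*z)/∂y - ∂(-2*y*z)/∂z = 2*y - 2*z
Assembling: d(omega) = (-z) dx ∧ dy + (-y) dx ∧ dz + (2*y - 2*z) dy ∧ dz.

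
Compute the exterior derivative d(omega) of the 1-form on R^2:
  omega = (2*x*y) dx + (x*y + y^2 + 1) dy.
d(omega) = (-2*x + y) dx ∧ dy

For a 1-form omega = sum_i f_i dx_i, the exterior derivative is
  d(omega) = sum_{i < j} (∂f_j/∂x_i - ∂f_i/∂x_j) dx_i ∧ dx_j.
  coefficient of dx ∧ dy: ∂f_2/∂x - ∂f_1/∂y = ∂(x*y + y^2 + 1)/∂x - ∂(2*x*y)/∂y = -2*x + y
Assembling: d(omega) = (-2*x + y) dx ∧ dy.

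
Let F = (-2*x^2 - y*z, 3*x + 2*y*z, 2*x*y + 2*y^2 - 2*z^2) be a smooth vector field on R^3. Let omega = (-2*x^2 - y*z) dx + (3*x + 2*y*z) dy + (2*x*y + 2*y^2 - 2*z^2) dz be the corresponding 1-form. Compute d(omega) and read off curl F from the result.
d(omega) = (2*x + 2*y) dy ∧ dz + (-3*y) dz ∧ dx + (z + 3) dx ∧ dy; curl F = (2*x + 2*y, -3*y, z + 3)

d omega = sum_{i<j} (∂f_j/∂x_i - ∂f_i/∂x_j) dx_i ∧ dx_j. Under the identification (dy ∧ dz, dz ∧ dx, dx ∧ dy) ↔ (e_x, e_y, e_z), the coefficients are exactly the components of curl F. Compute:
  ∂R/∂y - ∂Q/∂z = (2*x + 4*y) - (2*y) = 2*x + 2*y
  ∂P/∂z - ∂R/∂x = (-y) - (2*y) = -3*y
  ∂Q/∂x - ∂P/∂y = (3) - (-z) = z + 3.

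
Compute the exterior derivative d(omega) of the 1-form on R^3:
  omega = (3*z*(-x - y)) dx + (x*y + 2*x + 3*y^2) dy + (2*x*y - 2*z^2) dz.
d(omega) = (y + 3*z + 2) dx ∧ dy + (3*x + 5*y) dx ∧ dz + (2*x) dy ∧ dz

For a 1-form omega = sum_i f_i dx_i, the exterior derivative is
  d(omega) = sum_{i < j} (∂f_j/∂x_i - ∂f_i/∂x_j) dx_i ∧ dx_j.
  coefficient of dx ∧ dy: ∂f_2/∂x - ∂f_1/∂y = ∂(x*y + 2*x + 3*y^2)/∂x - ∂(3*z*(-x - y))/∂y = y + 3*z + 2
  coefficient of dx ∧ dz: ∂f_3/∂x - ∂f_1/∂z = ∂(2*x*y - 2*z^2)/∂x - ∂(3*z*(-x - y))/∂z = 3*x + 5*y
  coefficient of dy ∧ dz: ∂f_3/∂y - ∂f_2/∂z = ∂(2*x*y - 2*z^2)/∂y - ∂(x*y + 2*x + 3*y^2)/∂z = 2*x
Assembling: d(omega) = (y + 3*z + 2) dx ∧ dy + (3*x + 5*y) dx ∧ dz + (2*x) dy ∧ dz.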